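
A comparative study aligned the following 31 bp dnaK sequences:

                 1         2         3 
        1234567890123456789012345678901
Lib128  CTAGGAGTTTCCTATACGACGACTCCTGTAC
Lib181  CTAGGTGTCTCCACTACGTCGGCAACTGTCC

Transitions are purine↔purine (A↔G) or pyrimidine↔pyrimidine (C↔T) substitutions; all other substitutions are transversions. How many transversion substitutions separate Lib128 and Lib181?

7

The sequences differ at positions 6 (A/T, transversion), 9 (T/C, transition), 13 (T/A, transversion), 14 (A/C, transversion), 19 (A/T, transversion), 22 (A/G, transition), 24 (T/A, transversion), 25 (C/A, transversion), 30 (A/C, transversion).
Of the 9 differences, 2 transitions and 7 transversions, so the answer is 7.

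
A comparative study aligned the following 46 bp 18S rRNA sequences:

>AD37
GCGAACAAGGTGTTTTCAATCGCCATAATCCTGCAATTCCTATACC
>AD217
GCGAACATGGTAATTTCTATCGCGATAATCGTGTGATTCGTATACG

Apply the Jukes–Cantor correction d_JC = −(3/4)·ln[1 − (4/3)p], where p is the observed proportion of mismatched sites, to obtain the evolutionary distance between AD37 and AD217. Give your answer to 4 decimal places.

Mismatches occur at site 8 (A→T), site 12 (G→A), site 13 (T→A), site 18 (A→T), site 24 (C→G), site 31 (C→G), site 34 (C→T), site 35 (A→G), site 40 (C→G), site 46 (C→G).
p = 10/46 = 0.217391.
d = −0.75 · ln(1 − (4/3)·0.217391) = −0.75 · ln(0.710145) = −0.75 · (-0.342286) = 0.2567.

0.2567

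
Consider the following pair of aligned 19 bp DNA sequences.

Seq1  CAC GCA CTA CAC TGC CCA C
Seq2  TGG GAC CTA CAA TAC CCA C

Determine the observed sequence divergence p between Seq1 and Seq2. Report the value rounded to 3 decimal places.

0.368

Mismatches occur at site 1 (C→T), site 2 (A→G), site 3 (C→G), site 5 (C→A), site 6 (A→C), site 12 (C→A), site 14 (G→A).
There are 7 differences over 19 sites, so p = 7/19 = 0.368.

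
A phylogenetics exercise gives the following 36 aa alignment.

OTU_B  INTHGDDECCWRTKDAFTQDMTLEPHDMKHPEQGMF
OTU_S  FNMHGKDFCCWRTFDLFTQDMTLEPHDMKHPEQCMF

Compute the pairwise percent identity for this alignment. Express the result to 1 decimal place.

The sequences differ at positions 1 (I/F), 3 (T/M), 6 (D/K), 8 (E/F), 14 (K/F), 16 (A/L), 34 (G/C).
29 of the 36 sites match, so the percent identity is 29/36 × 100 = 80.6%.

80.6%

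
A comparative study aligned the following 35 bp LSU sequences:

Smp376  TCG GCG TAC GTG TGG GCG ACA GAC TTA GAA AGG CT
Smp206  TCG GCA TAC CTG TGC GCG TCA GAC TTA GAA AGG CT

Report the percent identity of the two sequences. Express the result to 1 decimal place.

The sequences differ at positions 6 (G/A), 10 (G/C), 15 (G/C), 19 (A/T).
31 of the 35 sites match, so the percent identity is 31/35 × 100 = 88.6%.

88.6%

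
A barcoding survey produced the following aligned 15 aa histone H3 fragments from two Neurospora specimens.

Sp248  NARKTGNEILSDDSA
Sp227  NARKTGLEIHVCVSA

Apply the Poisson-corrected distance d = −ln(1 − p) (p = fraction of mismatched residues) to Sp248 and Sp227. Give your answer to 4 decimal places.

0.4055

Differing sites — 7:N/L; 10:L/H; 11:S/V; 12:D/C; 13:D/V.
p = 5/15 = 0.333333.
d = −ln(1 − 0.333333) = −ln(0.666667) = 0.4055.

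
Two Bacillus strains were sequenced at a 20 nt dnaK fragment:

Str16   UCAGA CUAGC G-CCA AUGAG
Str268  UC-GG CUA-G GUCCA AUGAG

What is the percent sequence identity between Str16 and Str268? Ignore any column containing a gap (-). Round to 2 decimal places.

88.24%

Excluding the 3 gap columns leaves 17 comparable sites.
Mismatches occur at site 5 (A→G), site 10 (C→G).
15 of the 17 comparable sites match, so the percent identity is 15/17 × 100 = 88.24%.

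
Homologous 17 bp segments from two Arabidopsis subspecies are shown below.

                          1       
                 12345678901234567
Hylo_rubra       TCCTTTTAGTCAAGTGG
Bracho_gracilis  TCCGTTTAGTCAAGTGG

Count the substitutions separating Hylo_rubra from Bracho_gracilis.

Differing sites — 4:T/G.
That gives 1 mismatch out of 17 aligned sites, so the Hamming distance is 1.

1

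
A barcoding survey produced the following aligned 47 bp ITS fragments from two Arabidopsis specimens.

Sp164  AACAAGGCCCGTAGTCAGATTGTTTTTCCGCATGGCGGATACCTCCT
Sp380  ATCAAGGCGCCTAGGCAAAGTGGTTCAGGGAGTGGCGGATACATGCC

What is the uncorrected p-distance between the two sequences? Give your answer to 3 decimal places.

Mismatches occur at site 2 (A/T), site 9 (C/G), site 11 (G/C), site 15 (T/G), site 18 (G/A), site 20 (T/G), site 23 (T/G), site 26 (T/C), site 27 (T/A), site 28 (C/G), site 29 (C/G), site 31 (C/A), site 32 (A/G), site 43 (C/A), site 45 (C/G), site 47 (T/C).
There are 16 differences over 47 sites, so p = 16/47 = 0.340.

0.340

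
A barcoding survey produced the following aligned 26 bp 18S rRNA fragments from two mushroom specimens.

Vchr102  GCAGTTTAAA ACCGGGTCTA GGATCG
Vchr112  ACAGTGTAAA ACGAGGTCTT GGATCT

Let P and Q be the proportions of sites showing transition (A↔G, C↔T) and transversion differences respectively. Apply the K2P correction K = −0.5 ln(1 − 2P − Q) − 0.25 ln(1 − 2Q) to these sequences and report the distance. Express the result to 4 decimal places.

0.2758

Differing sites — 1:G/A (Ti); 6:T/G (Tv); 13:C/G (Tv); 14:G/A (Ti); 20:A/T (Tv); 26:G/T (Tv).
Of the 6 differences, 2 transitions and 4 transversions over 26 sites: P = 2/26 = 0.076923, Q = 4/26 = 0.153846.
d = −0.5·ln(0.692308) − 0.25·ln(0.692308) = −0.5·(-0.367724) − 0.25·(-0.367724) = 0.2758.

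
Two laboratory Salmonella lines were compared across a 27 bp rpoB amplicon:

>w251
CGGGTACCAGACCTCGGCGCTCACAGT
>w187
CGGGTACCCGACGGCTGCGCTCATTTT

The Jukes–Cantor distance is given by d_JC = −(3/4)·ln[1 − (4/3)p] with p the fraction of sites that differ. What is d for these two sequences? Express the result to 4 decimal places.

0.3181

Differing sites — 9:A/C; 13:C/G; 14:T/G; 16:G/T; 24:C/T; 25:A/T; 26:G/T.
p = 7/27 = 0.259259.
d = −0.75 · ln(1 − (4/3)·0.259259) = −0.75 · ln(0.654321) = −0.75 · (-0.424157) = 0.3181.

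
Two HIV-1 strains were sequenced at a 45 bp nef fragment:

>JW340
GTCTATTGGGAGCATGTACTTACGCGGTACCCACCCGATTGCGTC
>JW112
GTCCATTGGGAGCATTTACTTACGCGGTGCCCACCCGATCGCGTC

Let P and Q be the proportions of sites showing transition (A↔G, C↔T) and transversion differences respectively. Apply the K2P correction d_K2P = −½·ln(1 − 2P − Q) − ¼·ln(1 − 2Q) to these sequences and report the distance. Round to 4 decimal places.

0.0959

The sequences differ at positions 4 (T/C, transition), 16 (G/T, transversion), 29 (A/G, transition), 40 (T/C, transition).
Of the 4 differences, 3 transitions and 1 transversion over 45 sites: P = 3/45 = 0.066667, Q = 1/45 = 0.022222.
d = −0.5·ln(0.844444) − 0.25·ln(0.955556) = −0.5·(-0.169077) − 0.25·(-0.045462) = 0.0959.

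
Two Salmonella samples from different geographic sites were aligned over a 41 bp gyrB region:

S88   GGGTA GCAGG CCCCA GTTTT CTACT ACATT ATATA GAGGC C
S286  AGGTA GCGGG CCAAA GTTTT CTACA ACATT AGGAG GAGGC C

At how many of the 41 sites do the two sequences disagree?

Mismatches occur at site 1 (G/A), site 8 (A/G), site 13 (C/A), site 14 (C/A), site 25 (T/A), site 32 (T/G), site 33 (A/G), site 34 (T/A), site 35 (A/G).
That gives 9 mismatches out of 41 aligned sites, so the Hamming distance is 9.

9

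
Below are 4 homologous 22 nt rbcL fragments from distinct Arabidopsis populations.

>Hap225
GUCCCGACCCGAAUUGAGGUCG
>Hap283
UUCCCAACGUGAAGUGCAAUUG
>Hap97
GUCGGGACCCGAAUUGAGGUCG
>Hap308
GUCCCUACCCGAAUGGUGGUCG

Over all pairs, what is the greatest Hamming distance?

11

Pairwise Hamming distances:
  Hap225 vs Hap283: 9
  Hap225 vs Hap97: 2
  Hap225 vs Hap308: 3
  Hap283 vs Hap97: 11
  Hap283 vs Hap308: 10
  Hap97 vs Hap308: 5
The largest is 11, between Hap283 and Hap97.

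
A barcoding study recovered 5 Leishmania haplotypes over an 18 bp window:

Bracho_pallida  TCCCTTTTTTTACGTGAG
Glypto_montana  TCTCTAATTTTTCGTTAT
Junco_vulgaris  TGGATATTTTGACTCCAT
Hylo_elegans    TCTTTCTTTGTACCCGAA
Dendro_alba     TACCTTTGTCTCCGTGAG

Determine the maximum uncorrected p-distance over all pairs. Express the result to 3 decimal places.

0.667

Pairwise Hamming distances:
  Bracho_pallida vs Glypto_montana: 6
  Bracho_pallida vs Junco_vulgaris: 9
  Bracho_pallida vs Hylo_elegans: 7
  Bracho_pallida vs Dendro_alba: 4
  Glypto_montana vs Junco_vulgaris: 9
  Glypto_montana vs Hylo_elegans: 9
  Glypto_montana vs Dendro_alba: 9
  Junco_vulgaris vs Hylo_elegans: 9
  Junco_vulgaris vs Dendro_alba: 12
  Hylo_elegans vs Dendro_alba: 10
The largest is 12 mismatches, between Junco_vulgaris and Dendro_alba; p = 12/18 = 0.667.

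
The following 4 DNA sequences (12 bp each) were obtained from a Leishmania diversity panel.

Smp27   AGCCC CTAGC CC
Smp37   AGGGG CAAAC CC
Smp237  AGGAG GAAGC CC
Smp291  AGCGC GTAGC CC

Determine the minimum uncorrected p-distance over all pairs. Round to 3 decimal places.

0.167

Pairwise Hamming distances:
  Smp27 vs Smp37: 5
  Smp27 vs Smp237: 5
  Smp27 vs Smp291: 2
  Smp37 vs Smp237: 3
  Smp37 vs Smp291: 5
  Smp237 vs Smp291: 4
The smallest is 2 mismatches, between Smp27 and Smp291; p = 2/12 = 0.167.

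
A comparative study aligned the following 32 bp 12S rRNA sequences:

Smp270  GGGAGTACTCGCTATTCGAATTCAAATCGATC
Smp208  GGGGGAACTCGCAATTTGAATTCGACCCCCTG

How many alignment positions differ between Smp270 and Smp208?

Mismatches occur at site 4 (A→G), site 6 (T→A), site 13 (T→A), site 17 (C→T), site 24 (A→G), site 26 (A→C), site 27 (T→C), site 29 (G→C), site 30 (A→C), site 32 (C→G).
That gives 10 mismatches out of 32 aligned sites, so the Hamming distance is 10.

10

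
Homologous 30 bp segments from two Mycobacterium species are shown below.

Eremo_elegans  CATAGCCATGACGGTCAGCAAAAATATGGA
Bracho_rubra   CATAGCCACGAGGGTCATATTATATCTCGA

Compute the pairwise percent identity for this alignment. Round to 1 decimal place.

70.0%

The sequences differ at positions 9 (T/C), 12 (C/G), 18 (G/T), 19 (C/A), 20 (A/T), 21 (A/T), 23 (A/T), 26 (A/C), 28 (G/C).
21 of the 30 sites match, so the percent identity is 21/30 × 100 = 70.0%.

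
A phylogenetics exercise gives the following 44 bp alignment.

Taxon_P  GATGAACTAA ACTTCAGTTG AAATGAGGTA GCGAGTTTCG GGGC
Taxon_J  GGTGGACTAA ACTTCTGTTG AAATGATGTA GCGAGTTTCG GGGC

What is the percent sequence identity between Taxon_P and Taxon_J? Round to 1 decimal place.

Differing sites — 2:A/G; 5:A/G; 16:A/T; 27:G/T.
40 of the 44 sites match, so the percent identity is 40/44 × 100 = 90.9%.

90.9%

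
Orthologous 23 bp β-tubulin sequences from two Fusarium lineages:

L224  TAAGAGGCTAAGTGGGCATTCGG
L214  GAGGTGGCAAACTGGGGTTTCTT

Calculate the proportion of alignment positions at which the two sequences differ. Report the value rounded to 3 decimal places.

The sequences differ at positions 1 (T/G), 3 (A/G), 5 (A/T), 9 (T/A), 12 (G/C), 17 (C/G), 18 (A/T), 22 (G/T), 23 (G/T).
There are 9 differences over 23 sites, so p = 9/23 = 0.391.

0.391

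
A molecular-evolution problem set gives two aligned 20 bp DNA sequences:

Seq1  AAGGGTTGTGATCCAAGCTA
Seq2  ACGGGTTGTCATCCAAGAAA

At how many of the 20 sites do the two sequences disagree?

4

Mismatches occur at site 2 (A→C), site 10 (G→C), site 18 (C→A), site 19 (T→A).
That gives 4 mismatches out of 20 aligned sites, so the Hamming distance is 4.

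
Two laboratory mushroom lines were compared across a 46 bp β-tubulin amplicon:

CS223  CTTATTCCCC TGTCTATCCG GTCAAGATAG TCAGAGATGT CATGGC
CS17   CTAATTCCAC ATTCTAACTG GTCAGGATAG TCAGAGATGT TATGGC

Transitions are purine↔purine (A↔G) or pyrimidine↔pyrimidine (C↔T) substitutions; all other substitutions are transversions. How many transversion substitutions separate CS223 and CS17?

5

Differing sites — 3:T/A (Tv); 9:C/A (Tv); 11:T/A (Tv); 12:G/T (Tv); 17:T/A (Tv); 19:C/T (Ti); 25:A/G (Ti); 41:C/T (Ti).
Of the 8 differences, 3 transitions and 5 transversions, so the answer is 5.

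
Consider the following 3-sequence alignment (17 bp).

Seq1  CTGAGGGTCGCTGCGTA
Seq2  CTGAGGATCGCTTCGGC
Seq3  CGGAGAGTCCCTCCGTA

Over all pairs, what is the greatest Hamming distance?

Pairwise Hamming distances:
  Seq1 vs Seq2: 4
  Seq1 vs Seq3: 4
  Seq2 vs Seq3: 7
The largest is 7, between Seq2 and Seq3.

7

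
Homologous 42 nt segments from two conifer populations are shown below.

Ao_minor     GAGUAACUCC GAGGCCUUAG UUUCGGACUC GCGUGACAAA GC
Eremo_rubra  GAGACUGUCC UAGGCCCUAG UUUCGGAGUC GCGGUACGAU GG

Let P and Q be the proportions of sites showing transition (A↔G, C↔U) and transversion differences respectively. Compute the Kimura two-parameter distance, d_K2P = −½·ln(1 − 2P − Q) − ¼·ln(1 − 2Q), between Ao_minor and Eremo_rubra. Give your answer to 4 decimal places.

Differing sites — 4:U/A (Tv); 5:A/C (Tv); 6:A/U (Tv); 7:C/G (Tv); 11:G/U (Tv); 17:U/C (Ti); 28:C/G (Tv); 34:U/G (Tv); 35:G/U (Tv); 38:A/G (Ti); 40:A/U (Tv); 42:C/G (Tv).
Of the 12 differences, 2 transitions and 10 transversions over 42 sites: P = 2/42 = 0.047619, Q = 10/42 = 0.238095.
d = −0.5·ln(0.666667) − 0.25·ln(0.523810) = −0.5·(-0.405465) − 0.25·(-0.646626) = 0.3644.

0.3644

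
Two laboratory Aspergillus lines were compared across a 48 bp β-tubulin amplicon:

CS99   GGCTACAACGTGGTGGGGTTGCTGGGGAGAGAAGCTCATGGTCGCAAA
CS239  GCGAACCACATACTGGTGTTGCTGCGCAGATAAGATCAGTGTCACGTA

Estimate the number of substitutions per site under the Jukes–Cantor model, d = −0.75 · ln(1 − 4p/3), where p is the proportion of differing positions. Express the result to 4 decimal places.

0.4793

The sequences differ at positions 2 (G/C), 3 (C/G), 4 (T/A), 7 (A/C), 10 (G/A), 12 (G/A), 13 (G/C), 17 (G/T), 25 (G/C), 27 (G/C), 31 (G/T), 35 (C/A), 39 (T/G), 40 (G/T), 44 (G/A), 46 (A/G), 47 (A/T).
p = 17/48 = 0.354167.
d = −0.75 · ln(1 − (4/3)·0.354167) = −0.75 · ln(0.527777) = −0.75 · (-0.639081) = 0.4793.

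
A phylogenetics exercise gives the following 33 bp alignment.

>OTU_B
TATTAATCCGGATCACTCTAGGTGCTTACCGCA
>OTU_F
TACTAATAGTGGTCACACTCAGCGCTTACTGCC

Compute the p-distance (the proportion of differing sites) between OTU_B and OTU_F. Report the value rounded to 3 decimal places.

0.333

The sequences differ at positions 3 (T/C), 8 (C/A), 9 (C/G), 10 (G/T), 12 (A/G), 17 (T/A), 20 (A/C), 21 (G/A), 23 (T/C), 30 (C/T), 33 (A/C).
There are 11 differences over 33 sites, so p = 11/33 = 0.333.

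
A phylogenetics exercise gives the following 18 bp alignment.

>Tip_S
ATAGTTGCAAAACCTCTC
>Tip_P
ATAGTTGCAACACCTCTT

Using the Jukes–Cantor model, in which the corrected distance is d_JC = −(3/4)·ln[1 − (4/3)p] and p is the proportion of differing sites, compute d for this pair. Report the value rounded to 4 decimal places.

0.1203

Differing sites — 11:A/C; 18:C/T.
p = 2/18 = 0.111111.
d = −0.75 · ln(1 − (4/3)·0.111111) = −0.75 · ln(0.851852) = −0.75 · (-0.160342) = 0.1203.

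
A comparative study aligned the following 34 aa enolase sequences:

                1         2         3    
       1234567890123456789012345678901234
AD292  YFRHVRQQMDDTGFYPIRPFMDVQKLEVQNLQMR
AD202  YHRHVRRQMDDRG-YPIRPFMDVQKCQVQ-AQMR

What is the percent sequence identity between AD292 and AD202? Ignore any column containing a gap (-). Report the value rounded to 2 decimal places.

Excluding the 2 gap columns leaves 32 comparable sites.
Mismatches occur at site 2 (F→H), site 7 (Q→R), site 12 (T→R), site 26 (L→C), site 27 (E→Q), site 31 (L→A).
26 of the 32 comparable sites match, so the percent identity is 26/32 × 100 = 81.25%.

81.25%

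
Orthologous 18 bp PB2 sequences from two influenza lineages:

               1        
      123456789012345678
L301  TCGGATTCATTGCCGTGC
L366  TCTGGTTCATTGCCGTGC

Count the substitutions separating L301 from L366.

2

Differing sites — 3:G/T; 5:A/G.
That gives 2 mismatches out of 18 aligned sites, so the Hamming distance is 2.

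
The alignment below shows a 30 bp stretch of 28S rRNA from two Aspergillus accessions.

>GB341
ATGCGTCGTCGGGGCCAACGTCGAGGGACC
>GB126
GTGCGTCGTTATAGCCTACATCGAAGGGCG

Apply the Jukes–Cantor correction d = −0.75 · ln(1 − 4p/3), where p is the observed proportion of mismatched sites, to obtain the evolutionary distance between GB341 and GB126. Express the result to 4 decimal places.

Differing sites — 1:A/G; 10:C/T; 11:G/A; 12:G/T; 13:G/A; 17:A/T; 20:G/A; 25:G/A; 28:A/G; 30:C/G.
p = 10/30 = 0.333333.
d = −0.75 · ln(1 − (4/3)·0.333333) = −0.75 · ln(0.555556) = −0.75 · (-0.587786) = 0.4408.

0.4408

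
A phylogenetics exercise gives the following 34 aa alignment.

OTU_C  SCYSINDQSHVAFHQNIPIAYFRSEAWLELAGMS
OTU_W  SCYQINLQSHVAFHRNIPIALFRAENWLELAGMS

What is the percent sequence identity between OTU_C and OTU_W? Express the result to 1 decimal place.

82.4%

Mismatches occur at site 4 (S↔Q), site 7 (D↔L), site 15 (Q↔R), site 21 (Y↔L), site 24 (S↔A), site 26 (A↔N).
28 of the 34 sites match, so the percent identity is 28/34 × 100 = 82.4%.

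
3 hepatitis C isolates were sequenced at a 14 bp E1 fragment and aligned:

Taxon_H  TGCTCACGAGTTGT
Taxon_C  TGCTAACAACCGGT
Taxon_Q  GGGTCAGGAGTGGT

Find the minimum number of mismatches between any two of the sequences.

4

Pairwise Hamming distances:
  Taxon_H vs Taxon_C: 5
  Taxon_H vs Taxon_Q: 4
  Taxon_C vs Taxon_Q: 7
The smallest is 4, between Taxon_H and Taxon_Q.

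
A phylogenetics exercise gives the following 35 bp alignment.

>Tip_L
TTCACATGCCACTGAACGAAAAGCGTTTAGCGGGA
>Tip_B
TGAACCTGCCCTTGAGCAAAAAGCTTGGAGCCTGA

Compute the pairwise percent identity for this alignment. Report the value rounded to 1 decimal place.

The sequences differ at positions 2 (T/G), 3 (C/A), 6 (A/C), 11 (A/C), 12 (C/T), 16 (A/G), 18 (G/A), 25 (G/T), 27 (T/G), 28 (T/G), 32 (G/C), 33 (G/T).
23 of the 35 sites match, so the percent identity is 23/35 × 100 = 65.7%.

65.7%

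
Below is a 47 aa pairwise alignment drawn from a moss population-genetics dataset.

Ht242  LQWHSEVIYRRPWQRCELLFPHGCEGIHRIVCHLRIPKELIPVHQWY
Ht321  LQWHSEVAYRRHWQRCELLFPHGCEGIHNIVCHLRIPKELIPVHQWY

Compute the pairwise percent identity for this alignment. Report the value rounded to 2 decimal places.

Differing sites — 8:I/A; 12:P/H; 29:R/N.
44 of the 47 sites match, so the percent identity is 44/47 × 100 = 93.62%.

93.62%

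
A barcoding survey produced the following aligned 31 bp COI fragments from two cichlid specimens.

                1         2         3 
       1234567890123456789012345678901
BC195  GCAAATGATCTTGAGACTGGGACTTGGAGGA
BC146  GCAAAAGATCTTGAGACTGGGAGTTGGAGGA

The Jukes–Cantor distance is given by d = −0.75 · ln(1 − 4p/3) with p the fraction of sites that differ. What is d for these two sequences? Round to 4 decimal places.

0.0675

Differing sites — 6:T/A; 23:C/G.
p = 2/31 = 0.064516.
d = −0.75 · ln(1 − (4/3)·0.064516) = −0.75 · ln(0.913979) = −0.75 · (-0.089948) = 0.0675.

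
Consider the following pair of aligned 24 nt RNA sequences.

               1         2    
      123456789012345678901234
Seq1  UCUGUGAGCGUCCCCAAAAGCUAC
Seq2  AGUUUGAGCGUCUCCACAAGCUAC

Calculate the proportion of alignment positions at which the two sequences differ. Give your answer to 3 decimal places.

Mismatches occur at site 1 (U→A), site 2 (C→G), site 4 (G→U), site 13 (C→U), site 17 (A→C).
There are 5 differences over 24 sites, so p = 5/24 = 0.208.

0.208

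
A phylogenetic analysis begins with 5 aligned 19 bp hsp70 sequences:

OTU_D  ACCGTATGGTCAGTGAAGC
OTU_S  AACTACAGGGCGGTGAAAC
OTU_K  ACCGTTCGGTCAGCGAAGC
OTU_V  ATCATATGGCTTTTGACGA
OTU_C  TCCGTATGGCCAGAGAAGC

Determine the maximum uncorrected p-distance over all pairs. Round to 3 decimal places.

Pairwise Hamming distances:
  OTU_D vs OTU_S: 8
  OTU_D vs OTU_K: 3
  OTU_D vs OTU_V: 8
  OTU_D vs OTU_C: 3
  OTU_S vs OTU_K: 9
  OTU_S vs OTU_V: 12
  OTU_S vs OTU_C: 10
  OTU_K vs OTU_V: 11
  OTU_K vs OTU_C: 5
  OTU_V vs OTU_C: 9
The largest is 12 mismatches, between OTU_S and OTU_V; p = 12/19 = 0.632.

0.632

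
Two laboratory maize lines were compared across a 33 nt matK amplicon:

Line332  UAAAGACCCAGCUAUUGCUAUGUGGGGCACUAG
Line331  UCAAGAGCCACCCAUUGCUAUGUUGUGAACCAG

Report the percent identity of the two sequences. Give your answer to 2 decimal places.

Mismatches occur at site 2 (A→C), site 7 (C→G), site 11 (G→C), site 13 (U→C), site 24 (G→U), site 26 (G→U), site 28 (C→A), site 31 (U→C).
25 of the 33 sites match, so the percent identity is 25/33 × 100 = 75.76%.

75.76%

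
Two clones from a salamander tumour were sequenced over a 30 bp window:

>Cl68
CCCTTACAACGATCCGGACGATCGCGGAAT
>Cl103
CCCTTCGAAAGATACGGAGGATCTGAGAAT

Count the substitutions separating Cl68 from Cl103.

Mismatches occur at site 6 (A↔C), site 7 (C↔G), site 10 (C↔A), site 14 (C↔A), site 19 (C↔G), site 24 (G↔T), site 25 (C↔G), site 26 (G↔A).
That gives 8 mismatches out of 30 aligned sites, so the Hamming distance is 8.

8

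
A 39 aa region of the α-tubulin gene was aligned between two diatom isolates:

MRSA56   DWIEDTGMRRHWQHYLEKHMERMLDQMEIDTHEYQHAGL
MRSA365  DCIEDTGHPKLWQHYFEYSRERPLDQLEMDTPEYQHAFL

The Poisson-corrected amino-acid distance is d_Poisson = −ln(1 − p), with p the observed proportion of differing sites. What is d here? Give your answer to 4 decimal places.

Differing sites — 2:W/C; 8:M/H; 9:R/P; 10:R/K; 11:H/L; 16:L/F; 18:K/Y; 19:H/S; 20:M/R; 23:M/P; 27:M/L; 29:I/M; 32:H/P; 38:G/F.
p = 14/39 = 0.358974.
d = −ln(1 − 0.358974) = −ln(0.641026) = 0.4447.

0.4447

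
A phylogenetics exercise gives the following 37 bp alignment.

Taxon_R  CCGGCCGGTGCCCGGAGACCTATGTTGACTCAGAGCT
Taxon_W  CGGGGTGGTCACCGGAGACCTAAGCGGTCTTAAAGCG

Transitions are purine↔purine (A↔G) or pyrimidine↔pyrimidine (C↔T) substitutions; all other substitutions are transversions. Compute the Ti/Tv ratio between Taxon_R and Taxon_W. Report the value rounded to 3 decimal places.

Mismatches occur at site 2 (C/G, transversion), site 5 (C/G, transversion), site 6 (C/T, transition), site 10 (G/C, transversion), site 11 (C/A, transversion), site 23 (T/A, transversion), site 25 (T/C, transition), site 26 (T/G, transversion), site 28 (A/T, transversion), site 31 (C/T, transition), site 33 (G/A, transition), site 37 (T/G, transversion).
Of the 12 differences, 4 transitions and 8 transversions, so Ti/Tv = 4/8 = 0.500.

0.500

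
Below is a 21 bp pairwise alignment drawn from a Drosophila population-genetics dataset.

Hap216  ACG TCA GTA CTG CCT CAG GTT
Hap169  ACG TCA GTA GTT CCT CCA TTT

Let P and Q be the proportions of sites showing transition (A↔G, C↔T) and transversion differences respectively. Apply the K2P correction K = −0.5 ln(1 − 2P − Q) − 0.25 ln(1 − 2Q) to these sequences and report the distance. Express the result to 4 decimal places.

Differing sites — 10:C/G (Tv); 12:G/T (Tv); 17:A/C (Tv); 18:G/A (Ti); 19:G/T (Tv).
Of the 5 differences, 1 transition and 4 transversions over 21 sites: P = 1/21 = 0.047619, Q = 4/21 = 0.190476.
d = −0.5·ln(0.714286) − 0.25·ln(0.619048) = −0.5·(-0.336472) − 0.25·(-0.479572) = 0.2881.

0.2881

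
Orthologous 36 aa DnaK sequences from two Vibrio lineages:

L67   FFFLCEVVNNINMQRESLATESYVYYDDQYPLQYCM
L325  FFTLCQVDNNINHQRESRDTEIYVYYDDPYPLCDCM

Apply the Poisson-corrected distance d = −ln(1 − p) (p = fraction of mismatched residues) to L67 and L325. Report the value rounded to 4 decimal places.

0.3254

Differing sites — 3:F/T; 6:E/Q; 8:V/D; 13:M/H; 18:L/R; 19:A/D; 22:S/I; 29:Q/P; 33:Q/C; 34:Y/D.
p = 10/36 = 0.277778.
d = −ln(1 − 0.277778) = −ln(0.722222) = 0.3254.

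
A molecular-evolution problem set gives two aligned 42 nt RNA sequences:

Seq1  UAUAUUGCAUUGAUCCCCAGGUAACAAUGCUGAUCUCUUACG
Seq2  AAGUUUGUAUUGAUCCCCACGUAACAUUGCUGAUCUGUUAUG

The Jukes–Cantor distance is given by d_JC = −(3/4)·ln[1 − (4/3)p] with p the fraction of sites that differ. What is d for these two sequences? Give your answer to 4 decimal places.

Mismatches occur at site 1 (U↔A), site 3 (U↔G), site 4 (A↔U), site 8 (C↔U), site 20 (G↔C), site 27 (A↔U), site 37 (C↔G), site 41 (C↔U).
p = 8/42 = 0.190476.
d = −0.75 · ln(1 − (4/3)·0.190476) = −0.75 · ln(0.746032) = −0.75 · (-0.292987) = 0.2197.

0.2197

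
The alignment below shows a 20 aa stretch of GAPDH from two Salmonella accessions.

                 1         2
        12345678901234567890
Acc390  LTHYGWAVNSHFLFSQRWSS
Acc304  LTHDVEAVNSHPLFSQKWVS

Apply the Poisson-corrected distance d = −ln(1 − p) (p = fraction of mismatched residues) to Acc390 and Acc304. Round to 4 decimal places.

0.3567

Mismatches occur at site 4 (Y↔D), site 5 (G↔V), site 6 (W↔E), site 12 (F↔P), site 17 (R↔K), site 19 (S↔V).
p = 6/20 = 0.300000.
d = −ln(1 − 0.300000) = −ln(0.700000) = 0.3567.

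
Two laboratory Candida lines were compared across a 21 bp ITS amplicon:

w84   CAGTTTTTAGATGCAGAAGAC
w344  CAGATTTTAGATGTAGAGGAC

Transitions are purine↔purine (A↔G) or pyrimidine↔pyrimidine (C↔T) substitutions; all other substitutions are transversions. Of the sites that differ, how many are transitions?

2

Mismatches occur at site 4 (T/A, transversion), site 14 (C/T, transition), site 18 (A/G, transition).
Of the 3 differences, 2 transitions and 1 transversion, so the answer is 2.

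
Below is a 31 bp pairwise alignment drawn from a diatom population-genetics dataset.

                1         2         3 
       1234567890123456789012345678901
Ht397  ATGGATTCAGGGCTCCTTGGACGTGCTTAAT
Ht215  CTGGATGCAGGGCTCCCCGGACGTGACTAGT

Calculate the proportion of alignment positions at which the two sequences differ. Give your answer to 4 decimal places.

Differing sites — 1:A/C; 7:T/G; 17:T/C; 18:T/C; 26:C/A; 27:T/C; 30:A/G.
There are 7 differences over 31 sites, so p = 7/31 = 0.2258.

0.2258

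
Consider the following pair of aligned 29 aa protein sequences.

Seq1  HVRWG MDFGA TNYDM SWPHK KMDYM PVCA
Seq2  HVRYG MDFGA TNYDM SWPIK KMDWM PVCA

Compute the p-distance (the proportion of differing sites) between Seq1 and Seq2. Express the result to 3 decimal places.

Mismatches occur at site 4 (W↔Y), site 19 (H↔I), site 24 (Y↔W).
There are 3 differences over 29 sites, so p = 3/29 = 0.103.

0.103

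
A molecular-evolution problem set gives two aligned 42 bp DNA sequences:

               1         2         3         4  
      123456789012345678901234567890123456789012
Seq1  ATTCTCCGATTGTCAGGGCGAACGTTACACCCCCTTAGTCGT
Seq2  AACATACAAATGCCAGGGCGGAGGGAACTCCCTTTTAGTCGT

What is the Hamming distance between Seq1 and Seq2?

14

Differing sites — 2:T/A; 3:T/C; 4:C/A; 6:C/A; 8:G/A; 10:T/A; 13:T/C; 21:A/G; 23:C/G; 25:T/G; 26:T/A; 29:A/T; 33:C/T; 34:C/T.
That gives 14 mismatches out of 42 aligned sites, so the Hamming distance is 14.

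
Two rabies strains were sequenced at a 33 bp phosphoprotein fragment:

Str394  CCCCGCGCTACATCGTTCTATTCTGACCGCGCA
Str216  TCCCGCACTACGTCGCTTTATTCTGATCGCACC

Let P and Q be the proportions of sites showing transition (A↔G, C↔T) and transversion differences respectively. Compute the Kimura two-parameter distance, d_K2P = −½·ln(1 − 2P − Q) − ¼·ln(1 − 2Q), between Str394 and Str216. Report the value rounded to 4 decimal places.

Differing sites — 1:C/T (Ti); 7:G/A (Ti); 12:A/G (Ti); 16:T/C (Ti); 18:C/T (Ti); 27:C/T (Ti); 31:G/A (Ti); 33:A/C (Tv).
Of the 8 differences, 7 transitions and 1 transversion over 33 sites: P = 7/33 = 0.212121, Q = 1/33 = 0.030303.
d = −0.5·ln(0.545455) − 0.25·ln(0.939394) = −0.5·(-0.606135) − 0.25·(-0.062520) = 0.3187.

0.3187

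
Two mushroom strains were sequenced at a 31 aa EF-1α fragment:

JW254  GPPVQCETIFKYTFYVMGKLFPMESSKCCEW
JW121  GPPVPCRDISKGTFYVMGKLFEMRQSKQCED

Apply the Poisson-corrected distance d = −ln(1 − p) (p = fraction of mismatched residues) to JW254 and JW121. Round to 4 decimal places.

Mismatches occur at site 5 (Q↔P), site 7 (E↔R), site 8 (T↔D), site 10 (F↔S), site 12 (Y↔G), site 22 (P↔E), site 24 (E↔R), site 25 (S↔Q), site 28 (C↔Q), site 31 (W↔D).
p = 10/31 = 0.322581.
d = −ln(1 − 0.322581) = −ln(0.677419) = 0.3895.

0.3895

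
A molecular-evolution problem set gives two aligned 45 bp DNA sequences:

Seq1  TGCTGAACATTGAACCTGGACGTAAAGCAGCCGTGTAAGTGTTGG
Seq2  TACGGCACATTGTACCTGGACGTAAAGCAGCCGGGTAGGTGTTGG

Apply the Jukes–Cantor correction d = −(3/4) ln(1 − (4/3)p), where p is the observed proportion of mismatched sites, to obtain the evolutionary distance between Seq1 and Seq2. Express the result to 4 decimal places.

0.1468

Differing sites — 2:G/A; 4:T/G; 6:A/C; 13:A/T; 34:T/G; 38:A/G.
p = 6/45 = 0.133333.
d = −0.75 · ln(1 − (4/3)·0.133333) = −0.75 · ln(0.822223) = −0.75 · (-0.195744) = 0.1468.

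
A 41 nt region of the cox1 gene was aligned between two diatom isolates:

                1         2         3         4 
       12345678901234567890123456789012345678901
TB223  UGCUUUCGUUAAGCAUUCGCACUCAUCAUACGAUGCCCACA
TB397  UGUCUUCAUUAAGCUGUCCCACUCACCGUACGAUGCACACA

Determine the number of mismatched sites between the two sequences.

Mismatches occur at site 3 (C↔U), site 4 (U↔C), site 8 (G↔A), site 15 (A↔U), site 16 (U↔G), site 19 (G↔C), site 26 (U↔C), site 28 (A↔G), site 37 (C↔A).
That gives 9 mismatches out of 41 aligned sites, so the Hamming distance is 9.

9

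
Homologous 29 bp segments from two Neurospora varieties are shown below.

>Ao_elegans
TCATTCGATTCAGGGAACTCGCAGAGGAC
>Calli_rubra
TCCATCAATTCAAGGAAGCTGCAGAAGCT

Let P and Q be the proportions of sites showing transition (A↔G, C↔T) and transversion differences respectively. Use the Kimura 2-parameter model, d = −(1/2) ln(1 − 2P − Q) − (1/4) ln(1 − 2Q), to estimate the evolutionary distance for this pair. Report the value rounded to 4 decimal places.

0.4819

Differing sites — 3:A/C (Tv); 4:T/A (Tv); 7:G/A (Ti); 13:G/A (Ti); 18:C/G (Tv); 19:T/C (Ti); 20:C/T (Ti); 26:G/A (Ti); 28:A/C (Tv); 29:C/T (Ti).
Of the 10 differences, 6 transitions and 4 transversions over 29 sites: P = 6/29 = 0.206897, Q = 4/29 = 0.137931.
d = −0.5·ln(0.448275) − 0.25·ln(0.724138) = −0.5·(-0.802348) − 0.25·(-0.322773) = 0.4819.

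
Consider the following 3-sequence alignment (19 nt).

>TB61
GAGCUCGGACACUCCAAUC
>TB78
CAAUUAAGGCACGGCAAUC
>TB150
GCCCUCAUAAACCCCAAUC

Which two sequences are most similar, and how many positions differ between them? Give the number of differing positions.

Pairwise Hamming distances:
  TB61 vs TB78: 8
  TB61 vs TB150: 6
  TB78 vs TB150: 10
The smallest is 6, between TB61 and TB150.

6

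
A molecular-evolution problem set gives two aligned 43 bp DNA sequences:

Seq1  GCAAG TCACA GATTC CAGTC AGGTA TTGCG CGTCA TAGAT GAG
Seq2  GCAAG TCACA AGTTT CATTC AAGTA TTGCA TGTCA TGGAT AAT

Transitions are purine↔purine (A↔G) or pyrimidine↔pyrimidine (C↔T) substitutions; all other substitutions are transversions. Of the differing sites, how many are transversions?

2

Mismatches occur at site 11 (G→A, transition), site 12 (A→G, transition), site 15 (C→T, transition), site 18 (G→T, transversion), site 22 (G→A, transition), site 30 (G→A, transition), site 31 (C→T, transition), site 37 (A→G, transition), site 41 (G→A, transition), site 43 (G→T, transversion).
Of the 10 differences, 8 transitions and 2 transversions, so the answer is 2.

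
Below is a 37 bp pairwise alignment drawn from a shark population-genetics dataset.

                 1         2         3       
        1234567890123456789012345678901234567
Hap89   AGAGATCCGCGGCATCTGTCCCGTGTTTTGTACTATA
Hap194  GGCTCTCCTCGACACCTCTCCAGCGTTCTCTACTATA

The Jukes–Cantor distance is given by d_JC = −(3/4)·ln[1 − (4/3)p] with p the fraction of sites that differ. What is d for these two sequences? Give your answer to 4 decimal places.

0.4248

The sequences differ at positions 1 (A/G), 3 (A/C), 4 (G/T), 5 (A/C), 9 (G/T), 12 (G/A), 15 (T/C), 18 (G/C), 22 (C/A), 24 (T/C), 28 (T/C), 30 (G/C).
p = 12/37 = 0.324324.
d = −0.75 · ln(1 − (4/3)·0.324324) = −0.75 · ln(0.567568) = −0.75 · (-0.566395) = 0.4248.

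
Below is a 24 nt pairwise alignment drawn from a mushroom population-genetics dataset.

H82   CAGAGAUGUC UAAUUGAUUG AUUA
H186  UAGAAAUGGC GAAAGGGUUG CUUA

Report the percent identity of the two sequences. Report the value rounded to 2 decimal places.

Differing sites — 1:C/U; 5:G/A; 9:U/G; 11:U/G; 14:U/A; 15:U/G; 17:A/G; 21:A/C.
16 of the 24 sites match, so the percent identity is 16/24 × 100 = 66.67%.

66.67%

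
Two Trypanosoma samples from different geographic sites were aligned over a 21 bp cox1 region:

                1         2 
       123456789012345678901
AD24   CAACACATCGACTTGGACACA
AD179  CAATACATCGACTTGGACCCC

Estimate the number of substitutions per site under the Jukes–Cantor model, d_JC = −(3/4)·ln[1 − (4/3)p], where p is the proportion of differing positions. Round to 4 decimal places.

The sequences differ at positions 4 (C/T), 19 (A/C), 21 (A/C).
p = 3/21 = 0.142857.
d = −0.75 · ln(1 − (4/3)·0.142857) = −0.75 · ln(0.809524) = −0.75 · (-0.211309) = 0.1585.

0.1585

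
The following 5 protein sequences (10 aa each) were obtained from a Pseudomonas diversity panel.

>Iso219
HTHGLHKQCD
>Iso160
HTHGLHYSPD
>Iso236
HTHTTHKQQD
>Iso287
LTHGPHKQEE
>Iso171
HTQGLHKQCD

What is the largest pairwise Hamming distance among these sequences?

6

Pairwise Hamming distances:
  Iso219 vs Iso160: 3
  Iso219 vs Iso236: 3
  Iso219 vs Iso287: 4
  Iso219 vs Iso171: 1
  Iso160 vs Iso236: 5
  Iso160 vs Iso287: 6
  Iso160 vs Iso171: 4
  Iso236 vs Iso287: 5
  Iso236 vs Iso171: 4
  Iso287 vs Iso171: 5
The largest is 6, between Iso160 and Iso287.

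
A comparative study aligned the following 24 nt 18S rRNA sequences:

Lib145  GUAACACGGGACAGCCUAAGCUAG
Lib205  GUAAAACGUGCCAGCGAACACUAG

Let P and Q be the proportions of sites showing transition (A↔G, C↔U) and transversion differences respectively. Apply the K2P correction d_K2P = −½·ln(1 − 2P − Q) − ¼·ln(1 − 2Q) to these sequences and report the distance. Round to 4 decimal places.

The sequences differ at positions 5 (C/A, transversion), 9 (G/U, transversion), 11 (A/C, transversion), 16 (C/G, transversion), 17 (U/A, transversion), 19 (A/C, transversion), 20 (G/A, transition).
Of the 7 differences, 1 transition and 6 transversions over 24 sites: P = 1/24 = 0.041667, Q = 6/24 = 0.250000.
d = −0.5·ln(0.666666) − 0.25·ln(0.500000) = −0.5·(-0.405466) − 0.25·(-0.693147) = 0.3760.

0.3760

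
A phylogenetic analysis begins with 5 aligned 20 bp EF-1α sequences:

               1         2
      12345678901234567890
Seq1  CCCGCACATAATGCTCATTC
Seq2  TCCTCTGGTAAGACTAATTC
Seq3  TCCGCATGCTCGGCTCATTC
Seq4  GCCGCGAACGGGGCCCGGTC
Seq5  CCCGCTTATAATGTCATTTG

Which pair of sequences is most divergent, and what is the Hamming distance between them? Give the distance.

13

Pairwise Hamming distances:
  Seq1 vs Seq2: 8
  Seq1 vs Seq3: 7
  Seq1 vs Seq4: 10
  Seq1 vs Seq5: 7
  Seq2 vs Seq3: 8
  Seq2 vs Seq4: 13
  Seq2 vs Seq5: 10
  Seq3 vs Seq4: 9
  Seq3 vs Seq5: 12
  Seq4 vs Seq5: 12
The largest is 13, between Seq2 and Seq4.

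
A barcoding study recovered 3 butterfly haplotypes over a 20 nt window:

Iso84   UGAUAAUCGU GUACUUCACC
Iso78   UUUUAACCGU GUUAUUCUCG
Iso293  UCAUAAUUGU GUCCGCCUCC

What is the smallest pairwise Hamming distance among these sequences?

Pairwise Hamming distances:
  Iso84 vs Iso78: 7
  Iso84 vs Iso293: 6
  Iso78 vs Iso293: 9
The smallest is 6, between Iso84 and Iso293.

6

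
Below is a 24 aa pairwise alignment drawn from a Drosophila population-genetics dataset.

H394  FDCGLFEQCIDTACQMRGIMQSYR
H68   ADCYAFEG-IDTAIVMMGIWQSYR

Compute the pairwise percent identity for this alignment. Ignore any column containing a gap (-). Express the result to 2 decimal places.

Excluding the 1 gap column leaves 23 comparable sites.
Mismatches occur at site 1 (F→A), site 4 (G→Y), site 5 (L→A), site 8 (Q→G), site 14 (C→I), site 15 (Q→V), site 17 (R→M), site 20 (M→W).
15 of the 23 comparable sites match, so the percent identity is 15/23 × 100 = 65.22%.

65.22%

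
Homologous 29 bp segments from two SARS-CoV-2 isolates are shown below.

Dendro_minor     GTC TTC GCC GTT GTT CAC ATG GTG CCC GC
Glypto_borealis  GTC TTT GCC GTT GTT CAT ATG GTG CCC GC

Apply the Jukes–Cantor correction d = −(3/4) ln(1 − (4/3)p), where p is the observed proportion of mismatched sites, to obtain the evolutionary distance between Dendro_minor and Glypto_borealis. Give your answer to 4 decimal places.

The sequences differ at positions 6 (C/T), 18 (C/T).
p = 2/29 = 0.068966.
d = −0.75 · ln(1 − (4/3)·0.068966) = −0.75 · ln(0.908045) = −0.75 · (-0.096461) = 0.0723.

0.0723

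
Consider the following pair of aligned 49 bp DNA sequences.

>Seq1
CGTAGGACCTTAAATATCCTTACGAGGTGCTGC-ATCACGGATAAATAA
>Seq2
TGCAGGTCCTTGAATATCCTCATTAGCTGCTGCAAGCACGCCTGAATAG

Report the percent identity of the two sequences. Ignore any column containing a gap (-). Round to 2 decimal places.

72.92%

Excluding the 1 gap column leaves 48 comparable sites.
Mismatches occur at site 1 (C/T), site 3 (T/C), site 7 (A/T), site 12 (A/G), site 21 (T/C), site 23 (C/T), site 24 (G/T), site 27 (G/C), site 36 (T/G), site 41 (G/C), site 42 (A/C), site 44 (A/G), site 49 (A/G).
35 of the 48 comparable sites match, so the percent identity is 35/48 × 100 = 72.92%.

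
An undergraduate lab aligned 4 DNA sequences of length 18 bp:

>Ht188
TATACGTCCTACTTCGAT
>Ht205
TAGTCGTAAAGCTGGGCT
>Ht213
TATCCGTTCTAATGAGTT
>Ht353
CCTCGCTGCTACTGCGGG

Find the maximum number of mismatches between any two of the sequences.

13

Pairwise Hamming distances:
  Ht188 vs Ht205: 9
  Ht188 vs Ht213: 6
  Ht188 vs Ht353: 9
  Ht205 vs Ht213: 9
  Ht205 vs Ht353: 13
  Ht213 vs Ht353: 9
The largest is 13, between Ht205 and Ht353.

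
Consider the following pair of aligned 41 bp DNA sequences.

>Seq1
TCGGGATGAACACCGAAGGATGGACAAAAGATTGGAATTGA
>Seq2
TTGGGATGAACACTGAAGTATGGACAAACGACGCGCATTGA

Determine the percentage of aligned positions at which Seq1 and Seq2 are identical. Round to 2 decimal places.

The sequences differ at positions 2 (C/T), 14 (C/T), 19 (G/T), 29 (A/C), 32 (T/C), 33 (T/G), 34 (G/C), 36 (A/C).
33 of the 41 sites match, so the percent identity is 33/41 × 100 = 80.49%.

80.49%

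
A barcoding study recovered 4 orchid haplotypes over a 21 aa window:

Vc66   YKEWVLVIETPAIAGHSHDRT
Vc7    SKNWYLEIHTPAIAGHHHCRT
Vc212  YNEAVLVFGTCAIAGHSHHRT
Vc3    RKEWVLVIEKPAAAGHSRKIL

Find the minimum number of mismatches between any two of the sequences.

Pairwise Hamming distances:
  Vc66 vs Vc7: 7
  Vc66 vs Vc212: 6
  Vc66 vs Vc3: 7
  Vc7 vs Vc212: 11
  Vc7 vs Vc3: 12
  Vc212 vs Vc3: 12
The smallest is 6, between Vc66 and Vc212.

6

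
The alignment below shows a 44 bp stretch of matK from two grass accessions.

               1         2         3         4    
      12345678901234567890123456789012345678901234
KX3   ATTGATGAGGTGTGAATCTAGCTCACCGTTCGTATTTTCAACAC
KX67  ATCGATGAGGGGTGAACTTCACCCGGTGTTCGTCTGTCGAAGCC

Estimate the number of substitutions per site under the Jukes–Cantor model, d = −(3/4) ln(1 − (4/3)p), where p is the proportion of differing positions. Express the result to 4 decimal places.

Mismatches occur at site 3 (T→C), site 11 (T→G), site 17 (T→C), site 18 (C→T), site 20 (A→C), site 21 (G→A), site 23 (T→C), site 25 (A→G), site 26 (C→G), site 27 (C→T), site 34 (A→C), site 36 (T→G), site 38 (T→C), site 39 (C→G), site 42 (C→G), site 43 (A→C).
p = 16/44 = 0.363636.
d = −0.75 · ln(1 − (4/3)·0.363636) = −0.75 · ln(0.515152) = −0.75 · (-0.663293) = 0.4975.

0.4975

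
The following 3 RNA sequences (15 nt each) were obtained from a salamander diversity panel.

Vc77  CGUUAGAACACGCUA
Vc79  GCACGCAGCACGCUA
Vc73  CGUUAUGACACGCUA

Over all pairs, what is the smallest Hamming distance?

2

Pairwise Hamming distances:
  Vc77 vs Vc79: 7
  Vc77 vs Vc73: 2
  Vc79 vs Vc73: 8
The smallest is 2, between Vc77 and Vc73.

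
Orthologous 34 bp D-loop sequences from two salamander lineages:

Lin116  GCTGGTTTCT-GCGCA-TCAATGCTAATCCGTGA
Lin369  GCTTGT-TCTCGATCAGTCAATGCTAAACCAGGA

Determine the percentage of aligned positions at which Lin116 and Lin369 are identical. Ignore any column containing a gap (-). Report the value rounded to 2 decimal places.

Excluding the 3 gap columns leaves 31 comparable sites.
Differing sites — 4:G/T; 13:C/A; 14:G/T; 28:T/A; 31:G/A; 32:T/G.
25 of the 31 comparable sites match, so the percent identity is 25/31 × 100 = 80.65%.

80.65%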